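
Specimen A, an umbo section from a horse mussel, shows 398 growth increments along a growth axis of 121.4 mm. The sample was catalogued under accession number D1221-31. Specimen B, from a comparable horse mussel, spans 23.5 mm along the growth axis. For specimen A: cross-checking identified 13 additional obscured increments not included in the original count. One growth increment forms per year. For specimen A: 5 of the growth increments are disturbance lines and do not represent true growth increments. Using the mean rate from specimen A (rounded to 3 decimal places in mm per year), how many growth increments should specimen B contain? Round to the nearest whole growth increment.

Specimen A: true growth increment count = 398 − 5 + 13 = 406.
A: Extension rate ≈ 121.4 / 406 = 0.299 mm/yr.
For B, 23.5 / 0.299 = 78.60 years ≈ 79 growth increments.

79 growth increments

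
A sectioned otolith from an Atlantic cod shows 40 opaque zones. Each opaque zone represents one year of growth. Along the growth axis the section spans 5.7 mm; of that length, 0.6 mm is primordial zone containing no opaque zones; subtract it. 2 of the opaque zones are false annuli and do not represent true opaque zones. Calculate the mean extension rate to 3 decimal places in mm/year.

After corrections the count is 40 − 2 = 38 opaque zones.
Removing the 0.6 mm offcut leaves 5.7 − 0.6 = 5.1 mm.
5.1 mm over 38 years gives 5.1 / 38 ≈ 0.134 mm/year.

0.134 mm/year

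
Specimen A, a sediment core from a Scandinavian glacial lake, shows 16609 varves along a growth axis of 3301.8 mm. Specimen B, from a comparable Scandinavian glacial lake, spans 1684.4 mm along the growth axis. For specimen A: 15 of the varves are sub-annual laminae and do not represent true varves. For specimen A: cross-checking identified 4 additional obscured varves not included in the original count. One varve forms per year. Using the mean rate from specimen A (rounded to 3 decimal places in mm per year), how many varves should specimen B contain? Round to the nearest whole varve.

Specimen A: after corrections the count is 16609 − 15 + 4 = 16598 varves.
A: Mean rate = 3301.8 mm / 16598 years ≈ 0.199 mm/year.
For B, 1684.4 / 0.199 = 8464.32 years ≈ 8464 varves.

8464 varves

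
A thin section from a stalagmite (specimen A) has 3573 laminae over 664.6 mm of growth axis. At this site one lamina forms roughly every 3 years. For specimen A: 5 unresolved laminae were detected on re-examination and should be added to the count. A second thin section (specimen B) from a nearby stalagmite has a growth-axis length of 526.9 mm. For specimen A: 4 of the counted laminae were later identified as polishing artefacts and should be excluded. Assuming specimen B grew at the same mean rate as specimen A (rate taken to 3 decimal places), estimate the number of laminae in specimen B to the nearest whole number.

Specimen A: true lamina count = 3573 − 4 + 5 = 3574.
Specimen A: at 3 years per lamina, 3574 × 3 = 10722 years.
A: Mean rate = 664.6 mm / 10722 years ≈ 0.062 mm/year.
B spans 526.9 / 0.062 = 8498.39 years; at 3 years per lamina that is 8498.39 / 3 ≈ 2833 laminae.

2833 laminae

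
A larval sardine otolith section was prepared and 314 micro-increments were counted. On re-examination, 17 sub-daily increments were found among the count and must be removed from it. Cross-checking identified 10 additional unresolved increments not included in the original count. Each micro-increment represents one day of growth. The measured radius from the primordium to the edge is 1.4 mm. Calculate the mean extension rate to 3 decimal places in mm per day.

Adjusted count: 314 − 17 + 10 = 307 micro-increments.
1.4 mm over 307 days gives 1.4 / 307 ≈ 0.005 mm per day.

0.005 mm per day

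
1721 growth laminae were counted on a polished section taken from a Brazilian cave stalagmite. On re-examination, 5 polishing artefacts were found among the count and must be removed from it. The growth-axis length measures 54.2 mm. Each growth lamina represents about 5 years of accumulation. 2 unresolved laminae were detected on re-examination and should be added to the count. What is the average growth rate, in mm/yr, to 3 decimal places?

After corrections the count is 1721 − 5 + 2 = 1718 growth laminae.
At 5 years per growth lamina, 1718 × 5 = 8590 years.
54.2 mm over 8590 years gives 54.2 / 8590 ≈ 0.006 mm/yr.

0.006 mm/yr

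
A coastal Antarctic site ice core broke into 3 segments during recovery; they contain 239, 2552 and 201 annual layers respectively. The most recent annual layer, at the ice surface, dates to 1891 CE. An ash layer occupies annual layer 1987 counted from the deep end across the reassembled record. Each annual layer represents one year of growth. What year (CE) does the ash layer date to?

886 CE

Total annual layers = 239 + 2552 + 201 = 2992.
The ash layer sits at annual layer 1987 from the deep end, so 2992 − 1987 = 1005 annual layers formed after it.
Counting back 1005 years from 1891 CE places the ash layer in 1891 − 1005 = 886 CE.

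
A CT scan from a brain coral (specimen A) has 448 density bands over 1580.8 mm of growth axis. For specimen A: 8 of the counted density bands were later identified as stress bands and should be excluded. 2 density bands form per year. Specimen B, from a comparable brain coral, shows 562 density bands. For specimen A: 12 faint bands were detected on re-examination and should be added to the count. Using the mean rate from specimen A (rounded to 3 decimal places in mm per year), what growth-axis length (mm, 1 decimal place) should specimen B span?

1965.6 mm

Specimen A: after corrections the count is 448 − 8 + 12 = 452 density bands.
Specimen A: with 2 density bands per year, 452 / 2 = 226 years.
A: 1580.8 mm over 226 years gives 1580.8 / 226 ≈ 6.995 mm per year.
Specimen B: dividing by 2 density bands per year: 562 / 2 = 281 years. For B, 6.995 mm/year × 281 years = 1965.6 mm.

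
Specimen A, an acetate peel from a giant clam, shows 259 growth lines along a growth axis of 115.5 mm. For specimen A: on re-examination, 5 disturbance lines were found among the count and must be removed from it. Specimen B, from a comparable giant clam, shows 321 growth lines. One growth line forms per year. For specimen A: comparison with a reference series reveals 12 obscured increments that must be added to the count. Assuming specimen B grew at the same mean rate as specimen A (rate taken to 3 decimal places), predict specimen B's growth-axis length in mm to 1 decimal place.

139.3 mm

Specimen A: correcting the raw count gives 259 − 5 + 12 = 266 true growth lines.
A: Extension rate ≈ 115.5 / 266 = 0.434 mm/year.
For B, 0.434 mm/year × 321 years = 139.3 mm.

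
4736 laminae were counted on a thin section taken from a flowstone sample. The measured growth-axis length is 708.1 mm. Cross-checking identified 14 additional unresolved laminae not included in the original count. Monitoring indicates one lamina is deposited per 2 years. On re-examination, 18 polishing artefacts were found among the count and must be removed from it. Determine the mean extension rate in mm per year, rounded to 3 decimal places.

True lamina count = 4736 − 18 + 14 = 4732.
Multiplying by 2 years per lamina: 4732 × 2 = 9464 years.
Mean rate = 708.1 mm / 9464 years ≈ 0.075 mm per year.

0.075 mm per year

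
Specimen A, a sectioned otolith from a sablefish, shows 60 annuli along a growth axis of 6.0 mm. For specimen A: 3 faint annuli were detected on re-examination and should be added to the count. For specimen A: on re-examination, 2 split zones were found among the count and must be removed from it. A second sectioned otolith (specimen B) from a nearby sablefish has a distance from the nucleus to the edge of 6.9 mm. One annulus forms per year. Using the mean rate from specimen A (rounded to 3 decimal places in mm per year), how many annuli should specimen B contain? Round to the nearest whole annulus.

Specimen A: after corrections the count is 60 − 2 + 3 = 61 annuli.
A: Extension rate ≈ 6.0 / 61 = 0.098 mm/yr.
Specimen B: 6.9 mm / 0.098 mm per year = 70.41 years ≈ 70 annuli.

70 annuli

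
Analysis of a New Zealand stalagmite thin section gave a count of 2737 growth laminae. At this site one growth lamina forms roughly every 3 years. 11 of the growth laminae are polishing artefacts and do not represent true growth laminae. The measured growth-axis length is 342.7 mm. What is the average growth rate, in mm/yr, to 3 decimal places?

After corrections the count is 2737 − 11 = 2726 growth laminae.
Multiplying by 3 years per growth lamina: 2726 × 3 = 8178 years.
342.7 mm over 8178 years gives 342.7 / 8178 ≈ 0.042 mm/yr.

0.042 mm/yr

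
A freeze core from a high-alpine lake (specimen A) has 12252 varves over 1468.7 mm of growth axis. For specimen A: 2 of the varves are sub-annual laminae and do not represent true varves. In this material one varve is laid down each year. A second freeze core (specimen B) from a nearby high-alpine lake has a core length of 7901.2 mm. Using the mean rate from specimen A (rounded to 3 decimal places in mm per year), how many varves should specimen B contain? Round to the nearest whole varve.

65843 varves

Specimen A: adjusted count: 12252 − 2 = 12250 varves.
A: Extension rate ≈ 1468.7 / 12250 = 0.120 mm/year.
For B, 7901.2 / 0.120 = 65843.33 years ≈ 65843 varves.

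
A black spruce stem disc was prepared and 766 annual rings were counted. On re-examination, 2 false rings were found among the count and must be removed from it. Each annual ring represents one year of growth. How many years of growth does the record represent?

After corrections the count is 766 − 2 = 764 annual rings.
At one annual ring per year, that is 764 years.

764 yr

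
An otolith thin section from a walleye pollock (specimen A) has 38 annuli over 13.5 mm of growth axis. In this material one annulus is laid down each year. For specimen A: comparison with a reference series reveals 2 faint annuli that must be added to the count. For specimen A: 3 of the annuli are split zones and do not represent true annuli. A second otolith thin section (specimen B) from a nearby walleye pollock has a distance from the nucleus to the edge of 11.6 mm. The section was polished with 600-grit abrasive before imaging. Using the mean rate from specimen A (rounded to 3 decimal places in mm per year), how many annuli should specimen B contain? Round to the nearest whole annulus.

32 annuli

Specimen A: correcting the raw count gives 38 − 3 + 2 = 37 true annuli.
A: Mean rate = 13.5 mm / 37 years ≈ 0.365 mm/yr.
For B, 11.6 / 0.365 = 31.78 years ≈ 32 annuli.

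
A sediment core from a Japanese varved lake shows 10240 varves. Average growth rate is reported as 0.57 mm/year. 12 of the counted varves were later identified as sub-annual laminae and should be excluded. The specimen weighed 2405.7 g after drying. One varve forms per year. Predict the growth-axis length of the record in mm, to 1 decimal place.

Correcting the raw count gives 10240 − 12 = 10228 true varves.
Predicted length = 0.57 mm/year × 10228 years = 5830.0 mm.

5830.0 mm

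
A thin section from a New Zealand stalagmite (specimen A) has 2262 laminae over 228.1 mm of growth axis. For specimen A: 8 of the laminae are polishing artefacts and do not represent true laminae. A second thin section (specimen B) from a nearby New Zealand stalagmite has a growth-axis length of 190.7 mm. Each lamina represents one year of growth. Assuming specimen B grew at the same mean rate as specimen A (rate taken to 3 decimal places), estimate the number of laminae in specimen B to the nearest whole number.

1888 laminae

Specimen A: adjusted count: 2262 − 8 = 2254 laminae.
A: Extension rate ≈ 228.1 / 2254 = 0.101 mm/yr.
B spans 190.7 / 0.101 = 1888.12 years ≈ 1888 laminae.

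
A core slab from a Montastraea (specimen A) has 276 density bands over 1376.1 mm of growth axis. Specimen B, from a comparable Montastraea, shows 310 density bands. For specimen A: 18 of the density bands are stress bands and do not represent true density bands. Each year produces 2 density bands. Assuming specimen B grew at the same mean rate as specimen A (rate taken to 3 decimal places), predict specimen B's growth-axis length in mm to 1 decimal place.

Specimen A: adjusted count: 276 − 18 = 258 density bands.
Specimen A: with 2 density bands per year, 258 / 2 = 129 years.
A: Extension rate ≈ 1376.1 / 129 = 10.667 mm/year.
Specimen B: with 2 density bands per year, 310 / 2 = 155 years. B's length ≈ 10.667 × 155 = 1653.4 mm.

1653.4 mm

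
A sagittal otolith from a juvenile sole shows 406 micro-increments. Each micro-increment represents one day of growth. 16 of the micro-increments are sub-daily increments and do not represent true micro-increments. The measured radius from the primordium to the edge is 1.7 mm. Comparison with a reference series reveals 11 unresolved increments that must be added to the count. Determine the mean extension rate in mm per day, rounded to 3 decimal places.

Adjusted count: 406 − 16 + 11 = 401 micro-increments.
Extension rate ≈ 1.7 / 401 = 0.004 mm per day.

0.004 mm per day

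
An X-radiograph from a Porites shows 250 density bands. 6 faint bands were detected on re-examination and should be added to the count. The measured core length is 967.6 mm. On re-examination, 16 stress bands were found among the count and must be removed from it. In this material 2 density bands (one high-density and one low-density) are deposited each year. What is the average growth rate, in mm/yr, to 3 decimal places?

Adjusted count: 250 − 16 + 6 = 240 density bands.
With 2 density bands per year, 240 / 2 = 120 years.
967.6 mm over 120 years gives 967.6 / 120 ≈ 8.063 mm/yr.

8.063 mm/yr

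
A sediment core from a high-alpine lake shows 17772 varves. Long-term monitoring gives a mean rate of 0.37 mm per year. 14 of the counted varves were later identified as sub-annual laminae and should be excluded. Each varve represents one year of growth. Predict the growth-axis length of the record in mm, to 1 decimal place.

Adjusted count: 17772 − 14 = 17758 varves.
17758 years at 0.37 mm/year gives 0.37 × 17758 = 6570.5 mm.

6570.5 mm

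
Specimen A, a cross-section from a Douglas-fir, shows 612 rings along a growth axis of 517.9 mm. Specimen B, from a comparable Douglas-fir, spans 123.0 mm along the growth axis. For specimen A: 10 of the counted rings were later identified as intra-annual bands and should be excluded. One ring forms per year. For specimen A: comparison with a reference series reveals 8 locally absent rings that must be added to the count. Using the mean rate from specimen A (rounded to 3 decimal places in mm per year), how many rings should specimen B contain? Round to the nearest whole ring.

Specimen A: adjusted count: 612 − 10 + 8 = 610 rings.
A: Extension rate ≈ 517.9 / 610 = 0.849 mm/year.
For B, 123.0 / 0.849 = 144.88 years ≈ 145 rings.

145 rings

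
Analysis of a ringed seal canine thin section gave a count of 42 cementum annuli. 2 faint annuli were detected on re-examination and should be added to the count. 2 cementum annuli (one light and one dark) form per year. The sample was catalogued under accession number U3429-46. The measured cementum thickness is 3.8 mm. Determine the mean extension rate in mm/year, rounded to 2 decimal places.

0.17 mm/year

Correcting the raw count gives 42 + 2 = 44 true cementum annuli.
Dividing by 2 cementum annuli per year: 44 / 2 = 22 years.
Extension rate ≈ 3.8 / 22 = 0.17 mm/year.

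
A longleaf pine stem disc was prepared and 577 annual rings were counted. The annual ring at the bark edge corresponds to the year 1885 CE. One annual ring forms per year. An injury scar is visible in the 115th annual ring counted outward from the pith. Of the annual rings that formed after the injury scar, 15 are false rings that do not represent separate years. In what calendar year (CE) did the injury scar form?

1438 CE

577 − 115 = 462 annual rings lie beyond the injury scar toward the bark edge.
Removing the 15 false annual rings leaves 462 − 15 = 447 true annual rings beyond the injury scar.
The annual ring at the bark edge is 1885 CE, so the injury scar dates to 1885 − 447 = 1438 CE.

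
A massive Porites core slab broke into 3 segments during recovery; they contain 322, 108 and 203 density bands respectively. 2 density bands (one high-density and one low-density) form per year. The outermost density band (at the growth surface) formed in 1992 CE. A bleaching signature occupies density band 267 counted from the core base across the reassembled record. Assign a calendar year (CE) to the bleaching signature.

Total density bands = 322 + 108 + 203 = 633.
633 − 267 = 366 density bands lie beyond the bleaching signature toward the growth surface.
Dividing by 2 density bands per year: 366 / 2 = 183 years.
Counting back 183 years from 1992 CE places the bleaching signature in 1992 − 183 = 1809 CE.

1809 CE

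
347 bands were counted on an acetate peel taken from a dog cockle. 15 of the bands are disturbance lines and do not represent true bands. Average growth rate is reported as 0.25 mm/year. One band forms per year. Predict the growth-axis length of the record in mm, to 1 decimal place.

Adjusted count: 347 − 15 = 332 bands.
332 years at 0.25 mm/year gives 0.25 × 332 = 83.0 mm.

83.0 mm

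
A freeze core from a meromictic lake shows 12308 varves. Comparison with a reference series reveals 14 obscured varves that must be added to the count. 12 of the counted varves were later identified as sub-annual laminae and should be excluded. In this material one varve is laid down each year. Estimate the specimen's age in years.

After corrections the count is 12308 − 12 + 14 = 12310 varves.
With a one-to-one varve periodicity this is 12310 years.

12310 years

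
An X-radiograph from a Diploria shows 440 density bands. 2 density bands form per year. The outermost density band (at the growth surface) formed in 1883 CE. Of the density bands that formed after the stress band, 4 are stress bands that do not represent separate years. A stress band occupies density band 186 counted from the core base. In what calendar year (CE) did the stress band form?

1758 CE

The stress band sits at density band 186 from the core base, so 440 − 186 = 254 density bands formed after it.
254 − 4 false = 250 true density bands after the stress band.
250 density bands at 2 per year is 250 / 2 = 125 years.
Counting back 125 years from 1883 CE places the stress band in 1883 − 125 = 1758 CE.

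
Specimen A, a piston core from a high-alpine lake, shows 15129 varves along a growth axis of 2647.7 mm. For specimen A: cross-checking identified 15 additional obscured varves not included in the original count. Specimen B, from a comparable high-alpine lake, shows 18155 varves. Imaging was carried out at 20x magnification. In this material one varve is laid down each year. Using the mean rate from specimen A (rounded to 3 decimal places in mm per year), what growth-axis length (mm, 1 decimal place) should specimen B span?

Specimen A: correcting the raw count gives 15129 + 15 = 15144 true varves.
A: 2647.7 mm over 15144 years gives 2647.7 / 15144 ≈ 0.175 mm/year.
Length of B = 0.175 × 18155 = 3177.1 mm.

3177.1 mm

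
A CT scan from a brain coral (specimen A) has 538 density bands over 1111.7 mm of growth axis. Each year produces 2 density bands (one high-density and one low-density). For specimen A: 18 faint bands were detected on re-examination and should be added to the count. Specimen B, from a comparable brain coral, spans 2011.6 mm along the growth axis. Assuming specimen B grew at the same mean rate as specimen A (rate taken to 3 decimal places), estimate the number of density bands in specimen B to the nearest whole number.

Specimen A: after corrections the count is 538 + 18 = 556 density bands.
Specimen A: dividing by 2 density bands per year: 556 / 2 = 278 years.
A: Extension rate ≈ 1111.7 / 278 = 3.999 mm per year.
For B, 2011.6 / 3.999 = 503.03 years; at 2 density bands per year that is 503.03 × 2 ≈ 1006 density bands.

1006 density bands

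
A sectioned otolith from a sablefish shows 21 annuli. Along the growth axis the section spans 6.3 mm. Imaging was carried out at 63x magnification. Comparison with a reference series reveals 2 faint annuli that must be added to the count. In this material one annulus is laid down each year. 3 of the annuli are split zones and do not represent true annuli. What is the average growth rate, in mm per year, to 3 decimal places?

After corrections the count is 21 − 3 + 2 = 20 annuli.
6.3 mm over 20 years gives 6.3 / 20 ≈ 0.315 mm per year.

0.315 mm per year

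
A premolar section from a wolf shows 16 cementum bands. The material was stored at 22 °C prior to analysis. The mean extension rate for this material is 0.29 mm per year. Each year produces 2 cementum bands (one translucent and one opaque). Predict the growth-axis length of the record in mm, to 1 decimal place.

2.3 mm

Dividing by 2 cementum bands per year: 16 / 2 = 8 years.
8 years at 0.29 mm/year gives 0.29 × 8 = 2.3 mm.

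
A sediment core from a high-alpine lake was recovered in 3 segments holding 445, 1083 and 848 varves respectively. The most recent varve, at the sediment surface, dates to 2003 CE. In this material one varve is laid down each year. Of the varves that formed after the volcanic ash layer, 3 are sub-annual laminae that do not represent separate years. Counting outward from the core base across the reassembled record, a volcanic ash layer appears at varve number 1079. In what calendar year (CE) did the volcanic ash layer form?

Total varves = 445 + 1083 + 848 = 2376.
The volcanic ash layer sits at varve 1079 from the core base, so 2376 − 1079 = 1297 varves formed after it.
1297 − 3 false = 1294 true varves after the volcanic ash layer.
2003 − 1294 = 709 CE.

709 CE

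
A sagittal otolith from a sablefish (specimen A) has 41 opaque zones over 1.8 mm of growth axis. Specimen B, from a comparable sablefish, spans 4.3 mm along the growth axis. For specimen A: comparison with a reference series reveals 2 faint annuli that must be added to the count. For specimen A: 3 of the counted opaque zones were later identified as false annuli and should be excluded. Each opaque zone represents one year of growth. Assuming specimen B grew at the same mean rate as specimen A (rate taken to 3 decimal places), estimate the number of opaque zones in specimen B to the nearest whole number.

Specimen A: true opaque zone count = 41 − 3 + 2 = 40.
A: Extension rate ≈ 1.8 / 40 = 0.045 mm per year.
B spans 4.3 / 0.045 = 95.56 years ≈ 96 opaque zones.

96 opaque zones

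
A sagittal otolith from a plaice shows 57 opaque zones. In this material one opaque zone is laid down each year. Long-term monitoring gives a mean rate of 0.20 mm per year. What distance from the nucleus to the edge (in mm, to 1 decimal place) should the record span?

11.4 mm

57 years of growth are recorded.
Length ≈ 0.20 × 57 = 11.4 mm.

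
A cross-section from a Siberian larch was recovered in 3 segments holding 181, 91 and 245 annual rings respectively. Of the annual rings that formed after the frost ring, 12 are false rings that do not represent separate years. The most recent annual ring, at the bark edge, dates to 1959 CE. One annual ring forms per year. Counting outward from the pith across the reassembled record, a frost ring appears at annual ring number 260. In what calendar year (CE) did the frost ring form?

Total annual rings = 181 + 91 + 245 = 517.
The frost ring sits at annual ring 260 from the pith, so 517 − 260 = 257 annual rings formed after it.
Removing the 12 false annual rings leaves 257 − 12 = 245 true annual rings beyond the frost ring.
1959 − 245 = 1714 CE.

1714 CE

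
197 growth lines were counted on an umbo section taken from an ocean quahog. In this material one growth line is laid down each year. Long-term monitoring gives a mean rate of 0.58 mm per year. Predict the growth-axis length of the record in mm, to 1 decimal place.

114.3 mm

197 years of growth are recorded.
Predicted length = 0.58 mm/year × 197 years = 114.3 mm.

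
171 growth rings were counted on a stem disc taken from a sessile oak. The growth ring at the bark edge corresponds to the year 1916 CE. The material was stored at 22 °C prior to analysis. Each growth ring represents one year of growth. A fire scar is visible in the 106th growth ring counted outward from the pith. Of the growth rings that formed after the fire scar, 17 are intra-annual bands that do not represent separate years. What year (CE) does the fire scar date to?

1868 CE

171 − 106 = 65 growth rings lie beyond the fire scar toward the bark edge.
Removing the 17 false growth rings leaves 65 − 17 = 48 true growth rings beyond the fire scar.
Counting back 48 years from 1916 CE places the fire scar in 1916 − 48 = 1868 CE.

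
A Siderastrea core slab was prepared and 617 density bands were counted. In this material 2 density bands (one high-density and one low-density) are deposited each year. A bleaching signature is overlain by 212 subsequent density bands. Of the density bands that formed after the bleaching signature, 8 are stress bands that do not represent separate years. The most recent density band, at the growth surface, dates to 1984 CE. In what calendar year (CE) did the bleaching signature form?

212 density bands post-date the bleaching signature.
Removing the 8 false density bands leaves 212 − 8 = 204 true density bands beyond the bleaching signature.
204 density bands at 2 per year is 204 / 2 = 102 years.
Counting back 102 years from 1984 CE places the bleaching signature in 1984 − 102 = 1882 CE.

1882 CE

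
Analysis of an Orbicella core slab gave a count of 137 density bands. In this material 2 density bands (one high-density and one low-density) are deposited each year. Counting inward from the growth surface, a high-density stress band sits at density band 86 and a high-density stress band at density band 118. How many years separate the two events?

16 years

Separation: 118 − 86 = 32 density bands.
Dividing by 2 density bands per year: 32 / 2 = 16 years.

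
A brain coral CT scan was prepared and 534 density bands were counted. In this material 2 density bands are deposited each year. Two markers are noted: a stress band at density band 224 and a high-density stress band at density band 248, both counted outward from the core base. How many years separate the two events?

248 − 224 = 24 density bands lie between the two events.
Dividing by 2 density bands per year: 24 / 2 = 12 years.

12 yr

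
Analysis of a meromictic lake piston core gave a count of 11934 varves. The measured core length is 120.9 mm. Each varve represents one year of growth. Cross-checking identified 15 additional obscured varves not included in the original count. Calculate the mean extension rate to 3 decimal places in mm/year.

0.010 mm/year

Correcting the raw count gives 11934 + 15 = 11949 true varves.
Extension rate ≈ 120.9 / 11949 = 0.010 mm/year.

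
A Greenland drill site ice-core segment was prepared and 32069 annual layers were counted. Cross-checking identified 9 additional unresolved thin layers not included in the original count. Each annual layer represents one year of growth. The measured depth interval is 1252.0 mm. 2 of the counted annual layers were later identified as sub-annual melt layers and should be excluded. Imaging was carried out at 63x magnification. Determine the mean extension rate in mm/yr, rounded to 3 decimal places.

Correcting the raw count gives 32069 − 2 + 9 = 32076 true annual layers.
1252.0 mm over 32076 years gives 1252.0 / 32076 ≈ 0.039 mm/yr.

0.039 mm/yr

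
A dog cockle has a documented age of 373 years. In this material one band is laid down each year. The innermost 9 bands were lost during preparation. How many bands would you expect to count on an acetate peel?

Expected bands over 373 years: 373.
373 − 9 missed = 364 bands expected in the prepared section.

364 bands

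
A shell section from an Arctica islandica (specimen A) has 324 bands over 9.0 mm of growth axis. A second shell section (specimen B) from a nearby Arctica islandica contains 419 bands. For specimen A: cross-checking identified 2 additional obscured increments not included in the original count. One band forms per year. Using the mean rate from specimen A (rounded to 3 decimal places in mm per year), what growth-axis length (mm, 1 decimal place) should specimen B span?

Specimen A: correcting the raw count gives 324 + 2 = 326 true bands.
A: 9.0 mm over 326 years gives 9.0 / 326 ≈ 0.028 mm per year.
For B, 0.028 mm/year × 419 years = 11.7 mm.

11.7 mm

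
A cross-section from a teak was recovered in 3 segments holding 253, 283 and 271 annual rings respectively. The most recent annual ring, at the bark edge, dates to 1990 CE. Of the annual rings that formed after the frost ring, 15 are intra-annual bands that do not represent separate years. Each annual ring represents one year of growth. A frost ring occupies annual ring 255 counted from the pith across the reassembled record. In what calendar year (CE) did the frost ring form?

Total annual rings = 253 + 283 + 271 = 807.
Between annual ring 255 and the bark edge there are 807 − 255 = 552 annual rings.
552 − 15 false = 537 true annual rings after the frost ring.
Counting back 537 years from 1990 CE places the frost ring in 1990 − 537 = 1453 CE.

1453 CE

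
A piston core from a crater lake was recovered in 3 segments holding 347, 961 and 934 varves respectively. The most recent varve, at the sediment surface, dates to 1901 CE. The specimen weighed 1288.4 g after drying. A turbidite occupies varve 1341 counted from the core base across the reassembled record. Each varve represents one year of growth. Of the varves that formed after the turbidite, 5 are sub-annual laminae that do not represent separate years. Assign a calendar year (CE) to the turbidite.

Total varves = 347 + 961 + 934 = 2242.
Between varve 1341 and the sediment surface there are 2242 − 1341 = 901 varves.
Excluding 5 false varves: 901 − 5 = 896.
1901 − 896 = 1005 CE.

1005 CE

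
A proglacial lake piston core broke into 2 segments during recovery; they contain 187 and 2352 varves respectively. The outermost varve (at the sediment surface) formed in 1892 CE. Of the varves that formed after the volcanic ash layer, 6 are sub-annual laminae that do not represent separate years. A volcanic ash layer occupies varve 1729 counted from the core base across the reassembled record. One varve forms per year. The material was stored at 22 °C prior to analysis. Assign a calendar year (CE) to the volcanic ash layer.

1088 CE

Total varves = 187 + 2352 = 2539.
Between varve 1729 and the sediment surface there are 2539 − 1729 = 810 varves.
810 − 6 false = 804 true varves after the volcanic ash layer.
Counting back 804 years from 1892 CE places the volcanic ash layer in 1892 − 804 = 1088 CE.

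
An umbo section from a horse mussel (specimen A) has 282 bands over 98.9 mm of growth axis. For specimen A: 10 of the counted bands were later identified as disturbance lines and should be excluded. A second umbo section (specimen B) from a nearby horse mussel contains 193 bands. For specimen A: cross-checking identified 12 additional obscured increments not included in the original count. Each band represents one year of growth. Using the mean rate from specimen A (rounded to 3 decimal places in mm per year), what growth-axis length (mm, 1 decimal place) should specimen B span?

Specimen A: correcting the raw count gives 282 − 10 + 12 = 284 true bands.
A: Mean rate = 98.9 mm / 284 years ≈ 0.348 mm/yr.
Length of B = 0.348 × 193 = 67.2 mm.

67.2 mm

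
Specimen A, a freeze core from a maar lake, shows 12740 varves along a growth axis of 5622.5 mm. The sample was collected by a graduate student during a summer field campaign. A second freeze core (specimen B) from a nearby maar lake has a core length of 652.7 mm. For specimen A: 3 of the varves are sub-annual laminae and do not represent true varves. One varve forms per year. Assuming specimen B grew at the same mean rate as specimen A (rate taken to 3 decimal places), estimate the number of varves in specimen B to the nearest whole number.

1480 varves

Specimen A: true varve count = 12740 − 3 = 12737.
A: Extension rate ≈ 5622.5 / 12737 = 0.441 mm/yr.
Specimen B: 652.7 mm / 0.441 mm per year = 1480.05 years ≈ 1480 varves.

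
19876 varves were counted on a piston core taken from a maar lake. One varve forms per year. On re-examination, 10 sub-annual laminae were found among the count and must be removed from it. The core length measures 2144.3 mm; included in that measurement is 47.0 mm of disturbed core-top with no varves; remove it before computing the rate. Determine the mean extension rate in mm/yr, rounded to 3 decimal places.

Adjusted count: 19876 − 10 = 19866 varves.
Net length = 2144.3 − 47.0 = 2097.3 mm.
Mean rate = 2097.3 mm / 19866 years ≈ 0.106 mm/yr.

0.106 mm/yr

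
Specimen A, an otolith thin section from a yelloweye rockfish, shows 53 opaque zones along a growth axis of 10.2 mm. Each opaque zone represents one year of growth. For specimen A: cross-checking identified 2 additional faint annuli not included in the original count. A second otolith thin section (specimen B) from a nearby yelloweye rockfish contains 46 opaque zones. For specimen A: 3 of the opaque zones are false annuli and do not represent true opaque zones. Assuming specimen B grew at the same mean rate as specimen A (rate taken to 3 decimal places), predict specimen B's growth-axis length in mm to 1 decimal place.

9.0 mm

Specimen A: true opaque zone count = 53 − 3 + 2 = 52.
A: Mean rate = 10.2 mm / 52 years ≈ 0.196 mm/year.
B's length ≈ 0.196 × 46 = 9.0 mm.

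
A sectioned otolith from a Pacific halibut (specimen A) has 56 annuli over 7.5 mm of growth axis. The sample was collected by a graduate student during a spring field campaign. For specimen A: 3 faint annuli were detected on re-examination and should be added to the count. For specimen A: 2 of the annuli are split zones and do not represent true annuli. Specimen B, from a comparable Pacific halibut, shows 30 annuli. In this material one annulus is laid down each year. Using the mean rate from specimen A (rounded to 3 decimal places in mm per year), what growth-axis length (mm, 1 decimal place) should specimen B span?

Specimen A: correcting the raw count gives 56 − 2 + 3 = 57 true annuli.
A: 7.5 mm over 57 years gives 7.5 / 57 ≈ 0.132 mm/year.
B's length ≈ 0.132 × 30 = 4.0 mm.

4.0 mm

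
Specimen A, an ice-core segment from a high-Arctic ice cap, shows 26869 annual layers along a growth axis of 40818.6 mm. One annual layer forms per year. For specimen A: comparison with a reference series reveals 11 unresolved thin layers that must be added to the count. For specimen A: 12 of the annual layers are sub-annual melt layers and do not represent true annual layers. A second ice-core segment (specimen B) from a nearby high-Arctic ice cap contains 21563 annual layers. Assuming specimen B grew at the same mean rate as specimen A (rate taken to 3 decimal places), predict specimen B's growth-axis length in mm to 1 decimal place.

Specimen A: after corrections the count is 26869 − 12 + 11 = 26868 annual layers.
A: 40818.6 mm over 26868 years gives 40818.6 / 26868 ≈ 1.519 mm/year.
Length of B = 1.519 × 21563 = 32754.2 mm.

32754.2 mm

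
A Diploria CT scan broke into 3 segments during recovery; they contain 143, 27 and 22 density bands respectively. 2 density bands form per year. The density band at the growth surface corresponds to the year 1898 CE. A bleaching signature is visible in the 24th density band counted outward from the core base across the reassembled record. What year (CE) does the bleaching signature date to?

1814 CE

Total density bands = 143 + 27 + 22 = 192.
192 − 24 = 168 density bands lie beyond the bleaching signature toward the growth surface.
168 density bands at 2 per year is 168 / 2 = 84 years.
1898 − 84 = 1814 CE.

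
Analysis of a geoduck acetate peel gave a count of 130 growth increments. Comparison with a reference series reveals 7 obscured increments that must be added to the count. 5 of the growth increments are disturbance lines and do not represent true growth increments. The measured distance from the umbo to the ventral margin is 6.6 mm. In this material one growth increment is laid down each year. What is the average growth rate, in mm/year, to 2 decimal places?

Adjusted count: 130 − 5 + 7 = 132 growth increments.
Mean rate = 6.6 mm / 132 years ≈ 0.05 mm/year.

0.05 mm/year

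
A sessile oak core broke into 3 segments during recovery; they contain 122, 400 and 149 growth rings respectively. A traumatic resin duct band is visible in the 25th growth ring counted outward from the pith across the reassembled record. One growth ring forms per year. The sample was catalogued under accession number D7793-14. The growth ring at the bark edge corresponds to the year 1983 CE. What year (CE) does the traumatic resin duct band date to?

Total growth rings = 122 + 400 + 149 = 671.
The traumatic resin duct band sits at growth ring 25 from the pith, so 671 − 25 = 646 growth rings formed after it.
Counting back 646 years from 1983 CE places the traumatic resin duct band in 1983 − 646 = 1337 CE.

1337 CE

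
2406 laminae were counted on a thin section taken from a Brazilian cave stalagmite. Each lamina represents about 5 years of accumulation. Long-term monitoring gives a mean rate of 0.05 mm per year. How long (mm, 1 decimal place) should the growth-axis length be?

Multiplying by 5 years per lamina: 2406 × 5 = 12030 years.
12030 years at 0.05 mm/year gives 0.05 × 12030 = 601.5 mm.

601.5 mm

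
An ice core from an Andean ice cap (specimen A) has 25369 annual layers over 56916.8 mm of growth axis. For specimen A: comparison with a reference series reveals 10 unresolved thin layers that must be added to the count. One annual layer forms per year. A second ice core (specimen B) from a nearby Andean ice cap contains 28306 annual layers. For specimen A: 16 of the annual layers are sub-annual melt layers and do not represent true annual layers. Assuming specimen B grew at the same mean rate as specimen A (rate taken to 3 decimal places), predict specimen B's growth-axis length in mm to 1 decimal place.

63518.7 mm

Specimen A: after corrections the count is 25369 − 16 + 10 = 25363 annual layers.
A: Extension rate ≈ 56916.8 / 25363 = 2.244 mm per year.
Length of B = 2.244 × 28306 = 63518.7 mm.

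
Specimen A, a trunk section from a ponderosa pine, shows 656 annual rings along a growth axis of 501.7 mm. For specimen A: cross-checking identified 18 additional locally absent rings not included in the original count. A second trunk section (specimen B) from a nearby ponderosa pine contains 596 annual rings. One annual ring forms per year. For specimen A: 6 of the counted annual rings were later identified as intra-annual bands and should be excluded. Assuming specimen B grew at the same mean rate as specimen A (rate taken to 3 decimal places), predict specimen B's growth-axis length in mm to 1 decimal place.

Specimen A: correcting the raw count gives 656 − 6 + 18 = 668 true annual rings.
A: Mean rate = 501.7 mm / 668 years ≈ 0.751 mm/year.
Length of B = 0.751 × 596 = 447.6 mm.

447.6 mm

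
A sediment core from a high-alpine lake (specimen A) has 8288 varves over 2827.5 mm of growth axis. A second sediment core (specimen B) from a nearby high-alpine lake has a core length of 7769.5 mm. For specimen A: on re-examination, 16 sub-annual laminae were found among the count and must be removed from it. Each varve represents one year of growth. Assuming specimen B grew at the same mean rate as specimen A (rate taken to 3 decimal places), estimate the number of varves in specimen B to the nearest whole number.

22718 varves

Specimen A: true varve count = 8288 − 16 = 8272.
A: 2827.5 mm over 8272 years gives 2827.5 / 8272 ≈ 0.342 mm/year.
For B, 7769.5 / 0.342 = 22717.84 years ≈ 22718 varves.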